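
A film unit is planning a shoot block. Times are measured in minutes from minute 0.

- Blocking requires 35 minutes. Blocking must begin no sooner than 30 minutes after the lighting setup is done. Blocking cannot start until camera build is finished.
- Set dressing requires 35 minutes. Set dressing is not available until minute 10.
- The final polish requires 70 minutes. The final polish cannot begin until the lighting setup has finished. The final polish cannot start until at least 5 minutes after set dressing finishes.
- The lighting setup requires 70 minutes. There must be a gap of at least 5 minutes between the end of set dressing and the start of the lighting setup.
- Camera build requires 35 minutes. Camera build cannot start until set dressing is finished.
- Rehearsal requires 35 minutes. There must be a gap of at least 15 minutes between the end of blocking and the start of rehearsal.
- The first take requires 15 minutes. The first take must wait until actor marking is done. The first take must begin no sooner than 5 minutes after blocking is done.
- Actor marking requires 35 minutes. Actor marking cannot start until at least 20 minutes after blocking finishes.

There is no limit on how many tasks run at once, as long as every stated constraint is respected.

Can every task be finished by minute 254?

No

Set dressing cannot begin until its own release at minute 10. It runs from minute 10 to 10 + 35 = minute 45.
Camera build cannot begin until set dressing (finishes minute 45). It runs from minute 45 to 45 + 35 = minute 80.
The lighting setup waits on set dressing (finishes minute 45, plus 5-minute gap → minute 50), so it starts at minute 50 and finishes at 50 + 70 = minute 120.
For the final polish: the lighting setup (finishes minute 120); set dressing (finishes minute 45, plus 5-minute gap → minute 50). Taking the maximum gives a start of minute 120, and it finishes at 120 + 70 = minute 190.
Blocking cannot start until the lighting setup (finishes minute 120, plus 30-minute gap → minute 150); camera build (finishes minute 80). The controlling bound is minute 150, so blocking finishes at 150 + 35 = minute 185.
After blocking (finishes minute 185, plus 15-minute gap → minute 200), rehearsal can start at minute 200 and finishes at minute 235.
Actor marking waits on blocking (finishes minute 185, plus 20-minute gap → minute 205), so it starts at minute 205 and finishes at 205 + 35 = minute 240.
The first take has to wait for actor marking (finishes minute 240); blocking (finishes minute 185, plus 5-minute gap → minute 190). The latest of these is minute 240, so the first take runs minute 240 to 240 + 15 = minute 255.
The earliest everything can be done is minute 255, which is after the deadline of 254, so it is not possible.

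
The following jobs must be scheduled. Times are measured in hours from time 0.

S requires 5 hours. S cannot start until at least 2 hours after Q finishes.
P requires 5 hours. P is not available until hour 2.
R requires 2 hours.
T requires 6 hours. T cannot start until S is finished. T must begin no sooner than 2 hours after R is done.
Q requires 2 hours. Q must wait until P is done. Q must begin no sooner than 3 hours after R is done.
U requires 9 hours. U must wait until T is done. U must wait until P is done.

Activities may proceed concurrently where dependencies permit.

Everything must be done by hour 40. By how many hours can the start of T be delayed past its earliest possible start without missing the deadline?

9

R can start immediately at hour 0; it finishes at hour 2.
After its own release at hour 2, P can start at hour 2 and finishes at hour 7.
Q needs all of P (finishes hour 7); R (finishes hour 2, plus 3-hour gap → hour 5). That puts its earliest start at hour 7; it finishes at 7 + 2 = hour 9.
After Q (finishes hour 9, plus 2-hour gap → hour 11), S can start at hour 11 and finishes at hour 16.
For T: S (finishes hour 16); R (finishes hour 2, plus 2-hour gap → hour 4). Taking the maximum gives a start of hour 16, and it finishes at 16 + 6 = hour 22.

Working backward from the deadline:
U must finish by hour 40; it takes 9 hours, so it must start by 40 − 9 = hour 31.
T must finish before U (must start by hour 31). With a 6-hour duration, T must start by 31 − 6 = hour 25.
So T can start as early as hour 16 and as late as hour 25, giving 25 − 16 = 9 hours of slack.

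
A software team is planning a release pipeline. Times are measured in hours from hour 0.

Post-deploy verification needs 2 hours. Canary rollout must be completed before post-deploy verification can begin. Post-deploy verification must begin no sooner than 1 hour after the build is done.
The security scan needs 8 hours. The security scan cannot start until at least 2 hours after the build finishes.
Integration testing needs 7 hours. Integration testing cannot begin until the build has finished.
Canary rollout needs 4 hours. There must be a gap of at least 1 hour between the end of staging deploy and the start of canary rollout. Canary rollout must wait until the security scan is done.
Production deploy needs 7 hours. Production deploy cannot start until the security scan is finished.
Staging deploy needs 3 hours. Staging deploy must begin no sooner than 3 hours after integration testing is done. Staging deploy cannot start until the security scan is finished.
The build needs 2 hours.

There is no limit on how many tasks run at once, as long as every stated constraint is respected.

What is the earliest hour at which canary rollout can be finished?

The build has no prerequisites, so it starts at hour 0 and finishes at hour 2.
The security scan cannot begin until the build (finishes hour 2, plus 2-hour gap → hour 4). It runs from hour 4 to 4 + 8 = hour 12.
After the build (finishes hour 2), integration testing can start at hour 2 and finishes at hour 9.
For staging deploy: integration testing (finishes hour 9, plus 3-hour gap → hour 12); the security scan (finishes hour 12). Taking the maximum gives a start of hour 12, and it finishes at 12 + 3 = hour 15.
For canary rollout: staging deploy (finishes hour 15, plus 1-hour gap → hour 16); the security scan (finishes hour 12). Taking the maximum gives a start of hour 16, and it finishes at 16 + 4 = hour 20.

20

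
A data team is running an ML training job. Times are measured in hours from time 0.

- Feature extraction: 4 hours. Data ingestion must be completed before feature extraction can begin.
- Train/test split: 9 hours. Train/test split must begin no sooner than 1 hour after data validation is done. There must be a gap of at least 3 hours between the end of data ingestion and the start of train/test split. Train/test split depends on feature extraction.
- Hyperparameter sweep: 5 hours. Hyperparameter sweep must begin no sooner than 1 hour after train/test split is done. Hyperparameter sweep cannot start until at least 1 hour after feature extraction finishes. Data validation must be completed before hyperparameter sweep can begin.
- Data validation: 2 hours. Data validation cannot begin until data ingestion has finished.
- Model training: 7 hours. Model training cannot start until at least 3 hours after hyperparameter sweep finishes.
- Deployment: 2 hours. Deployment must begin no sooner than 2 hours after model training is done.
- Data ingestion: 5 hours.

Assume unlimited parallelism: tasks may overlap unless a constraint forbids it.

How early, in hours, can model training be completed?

34

Nothing blocks data ingestion, so it runs from hour 0 to hour 5.
After data ingestion (finishes hour 5), feature extraction can start at hour 5 and finishes at hour 9.
After data ingestion (finishes hour 5), data validation can start at hour 5 and finishes at hour 7.
Train/test split cannot start until data validation (finishes hour 7, plus 1-hour gap → hour 8); data ingestion (finishes hour 5, plus 3-hour gap → hour 8); feature extraction (finishes hour 9). The controlling bound is hour 9, so train/test split finishes at 9 + 9 = hour 18.
Hyperparameter sweep has to wait for train/test split (finishes hour 18, plus 1-hour gap → hour 19); feature extraction (finishes hour 9, plus 1-hour gap → hour 10); data validation (finishes hour 7). The latest of these is hour 19, so hyperparameter sweep runs hour 19 to 19 + 5 = hour 24.
After hyperparameter sweep (finishes hour 24, plus 3-hour gap → hour 27), model training can start at hour 27 and finishes at hour 34.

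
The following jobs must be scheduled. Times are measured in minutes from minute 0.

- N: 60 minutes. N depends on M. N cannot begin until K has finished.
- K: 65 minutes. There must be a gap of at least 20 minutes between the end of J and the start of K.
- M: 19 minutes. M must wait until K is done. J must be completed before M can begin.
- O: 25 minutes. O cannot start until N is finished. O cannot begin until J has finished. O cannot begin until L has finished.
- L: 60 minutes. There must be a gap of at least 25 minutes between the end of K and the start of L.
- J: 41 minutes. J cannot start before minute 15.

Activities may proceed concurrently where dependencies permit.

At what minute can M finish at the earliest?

After its own release at minute 15, J can start at minute 15 and finishes at minute 56.
K cannot begin until J (finishes minute 56, plus 20-minute gap → minute 76). It runs from minute 76 to 76 + 65 = minute 141.
M has to wait for K (finishes minute 141); J (finishes minute 56). The latest of these is minute 141, so M runs minute 141 to 141 + 19 = minute 160.

160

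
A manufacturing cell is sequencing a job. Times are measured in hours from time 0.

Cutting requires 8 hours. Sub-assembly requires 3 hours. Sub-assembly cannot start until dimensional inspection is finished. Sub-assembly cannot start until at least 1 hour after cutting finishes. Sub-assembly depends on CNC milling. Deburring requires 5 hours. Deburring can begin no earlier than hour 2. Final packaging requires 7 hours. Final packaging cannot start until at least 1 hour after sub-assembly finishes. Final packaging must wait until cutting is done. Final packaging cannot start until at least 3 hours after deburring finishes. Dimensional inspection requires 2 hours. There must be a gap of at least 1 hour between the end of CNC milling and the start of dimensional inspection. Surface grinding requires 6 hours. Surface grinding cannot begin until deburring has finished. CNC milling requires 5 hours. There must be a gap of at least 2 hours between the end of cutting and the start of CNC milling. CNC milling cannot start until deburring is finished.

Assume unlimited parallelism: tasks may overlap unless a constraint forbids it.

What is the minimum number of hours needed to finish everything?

29

Deburring waits on its own release at hour 2, so it starts at hour 2 and finishes at 2 + 5 = hour 7.
Surface grinding waits on deburring (finishes hour 7), so it starts at hour 7 and finishes at 7 + 6 = hour 13.
Nothing blocks cutting, so it runs from hour 0 to hour 8.
For CNC milling: cutting (finishes hour 8, plus 2-hour gap → hour 10); deburring (finishes hour 7). Taking the maximum gives a start of hour 10, and it finishes at 10 + 5 = hour 15.
After CNC milling (finishes hour 15, plus 1-hour gap → hour 16), dimensional inspection can start at hour 16 and finishes at hour 18.
Sub-assembly cannot start until dimensional inspection (finishes hour 18); cutting (finishes hour 8, plus 1-hour gap → hour 9); CNC milling (finishes hour 15). The controlling bound is hour 18, so sub-assembly finishes at 18 + 3 = hour 21.
Final packaging cannot start until sub-assembly (finishes hour 21, plus 1-hour gap → hour 22); cutting (finishes hour 8); deburring (finishes hour 7, plus 3-hour gap → hour 10). The controlling bound is hour 22, so final packaging finishes at 22 + 7 = hour 29.
All tasks are finished once the last one completes. Finish times: Cutting at 8, Deburring at 7, CNC milling at 15, Surface grinding at 13, Dimensional inspection at 18, Sub-assembly at 21, Final packaging at 29. The latest is hour 29.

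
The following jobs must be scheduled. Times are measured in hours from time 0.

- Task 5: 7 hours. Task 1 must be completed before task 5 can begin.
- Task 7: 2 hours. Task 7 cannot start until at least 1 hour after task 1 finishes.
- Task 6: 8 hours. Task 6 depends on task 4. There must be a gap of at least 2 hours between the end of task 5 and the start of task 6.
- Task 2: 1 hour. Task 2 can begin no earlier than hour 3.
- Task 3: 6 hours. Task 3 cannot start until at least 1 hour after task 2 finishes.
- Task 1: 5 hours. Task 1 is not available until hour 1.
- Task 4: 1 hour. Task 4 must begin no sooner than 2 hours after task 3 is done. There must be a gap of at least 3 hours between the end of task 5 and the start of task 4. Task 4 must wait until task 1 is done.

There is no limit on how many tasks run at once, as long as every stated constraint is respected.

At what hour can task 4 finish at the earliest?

Task 2 waits on its own release at hour 3, so it starts at hour 3 and finishes at 3 + 1 = hour 4.
Task 3 cannot begin until task 2 (finishes hour 4, plus 1-hour gap → hour 5). It runs from hour 5 to 5 + 6 = hour 11.
Task 1 cannot begin until its own release at hour 1. It runs from hour 1 to 1 + 5 = hour 6.
Task 5 waits on task 1 (finishes hour 6), so it starts at hour 6 and finishes at 6 + 7 = hour 13.
Task 4 needs all of task 3 (finishes hour 11, plus 2-hour gap → hour 13); task 5 (finishes hour 13, plus 3-hour gap → hour 16); task 1 (finishes hour 6). That puts its earliest start at hour 16; it finishes at 16 + 1 = hour 17.

17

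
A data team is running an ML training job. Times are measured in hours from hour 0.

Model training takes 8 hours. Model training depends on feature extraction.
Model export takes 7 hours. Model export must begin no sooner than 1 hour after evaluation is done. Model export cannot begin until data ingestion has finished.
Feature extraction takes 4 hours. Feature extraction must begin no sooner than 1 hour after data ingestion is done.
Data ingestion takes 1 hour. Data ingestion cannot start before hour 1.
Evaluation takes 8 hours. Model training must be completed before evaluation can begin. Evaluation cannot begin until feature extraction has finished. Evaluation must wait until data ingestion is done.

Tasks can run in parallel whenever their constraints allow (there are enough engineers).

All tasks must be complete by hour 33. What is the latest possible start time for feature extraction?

Nothing follows model export; the deadline of hour 33 is its only limit. It must start by 33 − 7 = hour 26.
Evaluation must finish before model export (must start by hour 26, minus 1-hour gap → hour 25). With an 8-hour duration, evaluation must start by 25 − 8 = hour 17.
Since evaluation (must start by hour 17) depends on it, model training must finish by hour 17. Backing off its 8-hour duration gives a latest start of hour 9.
Feature extraction has several dependents: model training (must start by hour 9); evaluation (must start by hour 17). The earliest of those limits is hour 9, so feature extraction must start by 9 − 4 = hour 5.

5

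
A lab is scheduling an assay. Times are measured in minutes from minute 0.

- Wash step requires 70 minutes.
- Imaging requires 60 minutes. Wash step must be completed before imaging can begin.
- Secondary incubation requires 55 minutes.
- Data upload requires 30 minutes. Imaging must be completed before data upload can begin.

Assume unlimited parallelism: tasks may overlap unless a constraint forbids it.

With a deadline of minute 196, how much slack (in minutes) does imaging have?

Wash step has no prerequisites, so it starts at minute 0 and finishes at minute 70.
After wash step (finishes minute 70), imaging can start at minute 70 and finishes at minute 130.

Working backward from the deadline:
Data upload must finish by minute 196; it takes 30 minutes, so it must start by 196 − 30 = minute 166.
Imaging feeds into data upload (must start by minute 166); so imaging must finish by minute 166 and therefore start by minute 106.
So imaging can start as early as minute 70 and as late as minute 106, giving 106 − 70 = 36 minutes of slack.

36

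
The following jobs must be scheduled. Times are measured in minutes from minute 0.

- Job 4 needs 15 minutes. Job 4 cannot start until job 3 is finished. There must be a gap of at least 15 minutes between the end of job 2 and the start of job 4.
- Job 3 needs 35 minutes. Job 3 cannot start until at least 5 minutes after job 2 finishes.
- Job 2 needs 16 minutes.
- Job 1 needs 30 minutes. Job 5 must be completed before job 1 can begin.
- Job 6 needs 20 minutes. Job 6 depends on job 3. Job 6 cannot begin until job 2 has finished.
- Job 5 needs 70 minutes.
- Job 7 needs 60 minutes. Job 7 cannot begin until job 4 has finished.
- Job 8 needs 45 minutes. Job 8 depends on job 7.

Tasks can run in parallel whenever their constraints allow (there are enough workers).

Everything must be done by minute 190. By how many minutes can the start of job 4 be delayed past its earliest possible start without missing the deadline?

14

Job 2 has no prerequisites, so it starts at minute 0 and finishes at minute 16.
Job 3 waits on job 2 (finishes minute 16, plus 5-minute gap → minute 21), so it starts at minute 21 and finishes at 21 + 35 = minute 56.
Job 4 needs all of job 3 (finishes minute 56); job 2 (finishes minute 16, plus 15-minute gap → minute 31). That puts its earliest start at minute 56; it finishes at 56 + 15 = minute 71.

Working backward from the deadline:
To finish by minute 190, job 8 (duration 45) must start no later than minute 145.
Since job 8 (must start by minute 145) depends on it, job 7 must finish by minute 145. Backing off its 60-minute duration gives a latest start of minute 85.
Job 4 has to be done before job 7 (must start by minute 85). That means finishing by minute 85, i.e. starting by 85 − 15 = minute 70.
So job 4 can start as early as minute 56 and as late as minute 70, giving 70 − 56 = 14 minutes of slack.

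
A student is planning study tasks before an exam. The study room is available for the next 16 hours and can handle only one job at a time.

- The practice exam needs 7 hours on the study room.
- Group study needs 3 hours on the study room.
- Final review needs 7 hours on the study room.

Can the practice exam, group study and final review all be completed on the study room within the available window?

No

Running back to back, the jobs need 7 + 3 + 7 = 17 hours on the study room.
Since 17 > 16, they cannot all fit.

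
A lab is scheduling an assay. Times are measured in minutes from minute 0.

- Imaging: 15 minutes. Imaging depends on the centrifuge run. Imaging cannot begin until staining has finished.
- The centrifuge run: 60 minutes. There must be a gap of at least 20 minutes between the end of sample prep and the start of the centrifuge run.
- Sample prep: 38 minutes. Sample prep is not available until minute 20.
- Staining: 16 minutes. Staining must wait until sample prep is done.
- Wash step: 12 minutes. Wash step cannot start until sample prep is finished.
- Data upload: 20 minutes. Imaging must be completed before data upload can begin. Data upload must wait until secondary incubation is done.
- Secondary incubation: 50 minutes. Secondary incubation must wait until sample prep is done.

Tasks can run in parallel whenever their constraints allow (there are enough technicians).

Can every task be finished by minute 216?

After its own release at minute 20, sample prep can start at minute 20 and finishes at minute 58.
After sample prep (finishes minute 58), secondary incubation can start at minute 58 and finishes at minute 108.
Staining cannot begin until sample prep (finishes minute 58). It runs from minute 58 to 58 + 16 = minute 74.
Wash step waits on sample prep (finishes minute 58), so it starts at minute 58 and finishes at 58 + 12 = minute 70.
The centrifuge run cannot begin until sample prep (finishes minute 58, plus 20-minute gap → minute 78). It runs from minute 78 to 78 + 60 = minute 138.
Imaging has to wait for the centrifuge run (finishes minute 138); staining (finishes minute 74). The latest of these is minute 138, so imaging runs minute 138 to 138 + 15 = minute 153.
Data upload has to wait for imaging (finishes minute 153); secondary incubation (finishes minute 108). The latest of these is minute 153, so data upload runs minute 153 to 153 + 20 = minute 173.
Every task is finished by minute 173, which is no later than the deadline of 216, so the schedule is feasible.

Yes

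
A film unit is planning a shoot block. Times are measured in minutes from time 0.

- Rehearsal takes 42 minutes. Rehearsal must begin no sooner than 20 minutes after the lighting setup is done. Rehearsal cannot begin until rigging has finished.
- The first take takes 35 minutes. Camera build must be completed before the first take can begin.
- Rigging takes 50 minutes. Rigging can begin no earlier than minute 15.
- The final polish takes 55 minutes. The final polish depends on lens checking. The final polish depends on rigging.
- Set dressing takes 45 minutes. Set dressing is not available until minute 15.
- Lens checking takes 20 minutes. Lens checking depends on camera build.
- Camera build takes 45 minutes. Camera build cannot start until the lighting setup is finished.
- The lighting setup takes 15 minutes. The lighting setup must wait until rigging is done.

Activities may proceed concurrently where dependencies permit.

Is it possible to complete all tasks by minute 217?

Set dressing cannot begin until its own release at minute 15. It runs from minute 15 to 15 + 45 = minute 60.
Rigging cannot begin until its own release at minute 15. It runs from minute 15 to 15 + 50 = minute 65.
The lighting setup cannot begin until rigging (finishes minute 65). It runs from minute 65 to 65 + 15 = minute 80.
Rehearsal cannot start until the lighting setup (finishes minute 80, plus 20-minute gap → minute 100); rigging (finishes minute 65). The controlling bound is minute 100, so rehearsal finishes at 100 + 42 = minute 142.
After the lighting setup (finishes minute 80), camera build can start at minute 80 and finishes at minute 125.
The first take cannot begin until camera build (finishes minute 125). It runs from minute 125 to 125 + 35 = minute 160.
Lens checking waits on camera build (finishes minute 125), so it starts at minute 125 and finishes at 125 + 20 = minute 145.
The final polish needs all of lens checking (finishes minute 145); rigging (finishes minute 65). That puts its earliest start at minute 145; it finishes at 145 + 55 = minute 200.
Every task is finished by minute 200, which is no later than the deadline of 217, so the schedule is feasible.

Yes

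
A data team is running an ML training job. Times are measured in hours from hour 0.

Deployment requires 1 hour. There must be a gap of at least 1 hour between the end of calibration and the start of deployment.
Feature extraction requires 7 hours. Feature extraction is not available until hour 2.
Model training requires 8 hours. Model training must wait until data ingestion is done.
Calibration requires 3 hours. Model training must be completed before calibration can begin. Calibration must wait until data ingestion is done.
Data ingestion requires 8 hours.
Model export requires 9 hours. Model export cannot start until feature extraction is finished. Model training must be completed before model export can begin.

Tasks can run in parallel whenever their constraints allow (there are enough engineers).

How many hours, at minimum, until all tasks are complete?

25

After its own release at hour 2, feature extraction can start at hour 2 and finishes at hour 9.
Nothing blocks data ingestion, so it runs from hour 0 to hour 8.
Model training waits on data ingestion (finishes hour 8), so it starts at hour 8 and finishes at 8 + 8 = hour 16.
Model export cannot start until feature extraction (finishes hour 9); model training (finishes hour 16). The controlling bound is hour 16, so model export finishes at 16 + 9 = hour 25.
Calibration needs all of model training (finishes hour 16); data ingestion (finishes hour 8). That puts its earliest start at hour 16; it finishes at 16 + 3 = hour 19.
Deployment cannot begin until calibration (finishes hour 19, plus 1-hour gap → hour 20). It runs from hour 20 to 20 + 1 = hour 21.
All tasks are finished once the last one completes. Finish times: Data ingestion at 8, Feature extraction at 9, Model training at 16, Calibration at 19, Model export at 25, Deployment at 21. The latest is hour 25.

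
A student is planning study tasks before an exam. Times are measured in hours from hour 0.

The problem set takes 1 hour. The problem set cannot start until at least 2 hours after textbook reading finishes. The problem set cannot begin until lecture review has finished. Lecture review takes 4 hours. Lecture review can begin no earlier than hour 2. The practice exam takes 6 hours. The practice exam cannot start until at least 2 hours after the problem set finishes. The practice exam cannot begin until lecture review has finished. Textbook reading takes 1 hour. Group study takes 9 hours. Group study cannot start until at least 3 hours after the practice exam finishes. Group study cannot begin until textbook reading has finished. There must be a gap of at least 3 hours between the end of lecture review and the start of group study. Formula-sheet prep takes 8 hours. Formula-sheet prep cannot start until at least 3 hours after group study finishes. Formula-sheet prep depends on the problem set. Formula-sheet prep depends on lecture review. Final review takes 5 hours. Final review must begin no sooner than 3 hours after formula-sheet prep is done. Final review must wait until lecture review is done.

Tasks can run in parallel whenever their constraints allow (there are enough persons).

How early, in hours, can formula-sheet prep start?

Lecture review cannot begin until its own release at hour 2. It runs from hour 2 to 2 + 4 = hour 6.
Textbook reading can start immediately at hour 0; it finishes at hour 1.
For the problem set: textbook reading (finishes hour 1, plus 2-hour gap → hour 3); lecture review (finishes hour 6). Taking the maximum gives a start of hour 6, and it finishes at 6 + 1 = hour 7.
The practice exam cannot start until the problem set (finishes hour 7, plus 2-hour gap → hour 9); lecture review (finishes hour 6). The controlling bound is hour 9, so the practice exam finishes at 9 + 6 = hour 15.
Group study cannot start until the practice exam (finishes hour 15, plus 3-hour gap → hour 18); textbook reading (finishes hour 1); lecture review (finishes hour 6, plus 3-hour gap → hour 9). The controlling bound is hour 18, so group study finishes at 18 + 9 = hour 27.
Formula-sheet prep waits on group study (finishes hour 27, plus 3-hour gap → hour 30); the problem set (finishes hour 7); lecture review (finishes hour 6). The latest of these is hour 30, which is the earliest formula-sheet prep can start.

30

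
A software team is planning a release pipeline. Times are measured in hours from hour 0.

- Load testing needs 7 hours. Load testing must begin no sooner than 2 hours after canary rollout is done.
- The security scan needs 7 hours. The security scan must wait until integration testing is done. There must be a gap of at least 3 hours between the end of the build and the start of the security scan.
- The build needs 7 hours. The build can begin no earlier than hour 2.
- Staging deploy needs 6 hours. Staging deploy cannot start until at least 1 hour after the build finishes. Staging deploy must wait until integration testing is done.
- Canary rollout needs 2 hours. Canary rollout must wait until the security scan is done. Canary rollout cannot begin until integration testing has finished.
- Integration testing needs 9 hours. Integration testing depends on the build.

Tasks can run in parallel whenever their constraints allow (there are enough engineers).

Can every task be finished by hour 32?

No

The build cannot begin until its own release at hour 2. It runs from hour 2 to 2 + 7 = hour 9.
Integration testing waits on the build (finishes hour 9), so it starts at hour 9 and finishes at 9 + 9 = hour 18.
For staging deploy: the build (finishes hour 9, plus 1-hour gap → hour 10); integration testing (finishes hour 18). Taking the maximum gives a start of hour 18, and it finishes at 18 + 6 = hour 24.
The security scan cannot start until integration testing (finishes hour 18); the build (finishes hour 9, plus 3-hour gap → hour 12). The controlling bound is hour 18, so the security scan finishes at 18 + 7 = hour 25.
Canary rollout needs all of the security scan (finishes hour 25); integration testing (finishes hour 18). That puts its earliest start at hour 25; it finishes at 25 + 2 = hour 27.
After canary rollout (finishes hour 27, plus 2-hour gap → hour 29), load testing can start at hour 29 and finishes at hour 36.
The earliest everything can be done is hour 36, which is after the deadline of 32, so it is not possible.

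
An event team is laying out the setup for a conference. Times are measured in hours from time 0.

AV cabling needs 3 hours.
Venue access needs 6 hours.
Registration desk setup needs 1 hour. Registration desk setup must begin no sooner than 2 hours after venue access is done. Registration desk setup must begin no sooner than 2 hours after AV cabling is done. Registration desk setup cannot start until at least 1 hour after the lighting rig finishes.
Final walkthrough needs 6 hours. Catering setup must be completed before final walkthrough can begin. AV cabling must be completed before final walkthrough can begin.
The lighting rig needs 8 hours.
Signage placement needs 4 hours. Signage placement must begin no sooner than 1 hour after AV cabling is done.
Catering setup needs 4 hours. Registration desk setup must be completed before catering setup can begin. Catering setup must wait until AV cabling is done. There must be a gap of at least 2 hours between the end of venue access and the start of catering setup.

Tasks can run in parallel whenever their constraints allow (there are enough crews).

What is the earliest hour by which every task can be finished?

20

Nothing blocks AV cabling, so it runs from hour 0 to hour 3.
Signage placement cannot begin until AV cabling (finishes hour 3, plus 1-hour gap → hour 4). It runs from hour 4 to 4 + 4 = hour 8.
The lighting rig can start immediately at hour 0; it finishes at hour 8.
Venue access has no prerequisites, so it starts at hour 0 and finishes at hour 6.
For registration desk setup: venue access (finishes hour 6, plus 2-hour gap → hour 8); AV cabling (finishes hour 3, plus 2-hour gap → hour 5); the lighting rig (finishes hour 8, plus 1-hour gap → hour 9). Taking the maximum gives a start of hour 9, and it finishes at 9 + 1 = hour 10.
Catering setup cannot start until registration desk setup (finishes hour 10); AV cabling (finishes hour 3); venue access (finishes hour 6, plus 2-hour gap → hour 8). The controlling bound is hour 10, so catering setup finishes at 10 + 4 = hour 14.
For final walkthrough: catering setup (finishes hour 14); AV cabling (finishes hour 3). Taking the maximum gives a start of hour 14, and it finishes at 14 + 6 = hour 20.
All tasks are finished once the last one completes. Finish times: Venue access at 6, The lighting rig at 8, AV cabling at 3, Registration desk setup at 10, Signage placement at 8, Catering setup at 14, Final walkthrough at 20. The latest is hour 20.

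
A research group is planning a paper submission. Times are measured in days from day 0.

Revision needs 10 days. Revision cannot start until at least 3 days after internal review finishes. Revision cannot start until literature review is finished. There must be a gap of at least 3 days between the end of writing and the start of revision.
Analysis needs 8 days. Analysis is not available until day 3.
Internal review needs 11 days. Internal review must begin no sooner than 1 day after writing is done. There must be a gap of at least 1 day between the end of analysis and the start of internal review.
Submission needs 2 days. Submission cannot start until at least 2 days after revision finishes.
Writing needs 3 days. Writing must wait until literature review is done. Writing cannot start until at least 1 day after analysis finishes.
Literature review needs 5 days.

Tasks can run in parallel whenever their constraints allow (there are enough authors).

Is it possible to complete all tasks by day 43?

Analysis waits on its own release at day 3, so it starts at day 3 and finishes at 3 + 8 = day 11.
Literature review has no prerequisites, so it starts at day 0 and finishes at day 5.
For writing: literature review (finishes day 5); analysis (finishes day 11, plus 1-day gap → day 12). Taking the maximum gives a start of day 12, and it finishes at 12 + 3 = day 15.
For internal review: writing (finishes day 15, plus 1-day gap → day 16); analysis (finishes day 11, plus 1-day gap → day 12). Taking the maximum gives a start of day 16, and it finishes at 16 + 11 = day 27.
Revision needs all of internal review (finishes day 27, plus 3-day gap → day 30); literature review (finishes day 5); writing (finishes day 15, plus 3-day gap → day 18). That puts its earliest start at day 30; it finishes at 30 + 10 = day 40.
Submission waits on revision (finishes day 40, plus 2-day gap → day 42), so it starts at day 42 and finishes at 42 + 2 = day 44.
The earliest everything can be done is day 44, which is after the deadline of 43, so it is not possible.

No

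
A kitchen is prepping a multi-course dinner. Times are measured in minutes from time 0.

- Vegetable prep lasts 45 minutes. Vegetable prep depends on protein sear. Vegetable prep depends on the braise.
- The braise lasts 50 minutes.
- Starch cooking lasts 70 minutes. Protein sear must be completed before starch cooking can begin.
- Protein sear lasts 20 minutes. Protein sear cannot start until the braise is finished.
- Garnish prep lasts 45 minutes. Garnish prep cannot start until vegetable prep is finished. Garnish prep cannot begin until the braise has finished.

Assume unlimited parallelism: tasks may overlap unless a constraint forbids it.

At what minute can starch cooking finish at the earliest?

The braise can start immediately at minute 0; it finishes at minute 50.
Protein sear cannot begin until the braise (finishes minute 50). It runs from minute 50 to 50 + 20 = minute 70.
Starch cooking cannot begin until protein sear (finishes minute 70). It runs from minute 70 to 70 + 70 = minute 140.

140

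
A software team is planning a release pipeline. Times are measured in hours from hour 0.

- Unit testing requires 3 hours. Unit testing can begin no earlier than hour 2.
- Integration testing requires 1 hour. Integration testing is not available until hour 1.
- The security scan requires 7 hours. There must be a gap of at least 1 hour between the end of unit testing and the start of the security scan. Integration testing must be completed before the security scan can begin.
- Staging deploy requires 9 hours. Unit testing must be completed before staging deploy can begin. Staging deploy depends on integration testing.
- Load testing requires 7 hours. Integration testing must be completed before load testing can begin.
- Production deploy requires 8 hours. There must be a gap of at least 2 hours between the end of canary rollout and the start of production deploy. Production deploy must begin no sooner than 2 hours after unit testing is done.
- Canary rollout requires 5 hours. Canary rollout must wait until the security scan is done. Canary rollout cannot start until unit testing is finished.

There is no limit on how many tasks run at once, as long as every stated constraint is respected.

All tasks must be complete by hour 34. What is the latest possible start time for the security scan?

12

Production deploy must finish by hour 34; it takes 8 hours, so it must start by 34 − 8 = hour 26.
Canary rollout must finish before production deploy (must start by hour 26, minus 2-hour gap → hour 24). With a 5-hour duration, canary rollout must start by 24 − 5 = hour 19.
The security scan must finish before canary rollout (must start by hour 19). With a 7-hour duration, the security scan must start by 19 − 7 = hour 12.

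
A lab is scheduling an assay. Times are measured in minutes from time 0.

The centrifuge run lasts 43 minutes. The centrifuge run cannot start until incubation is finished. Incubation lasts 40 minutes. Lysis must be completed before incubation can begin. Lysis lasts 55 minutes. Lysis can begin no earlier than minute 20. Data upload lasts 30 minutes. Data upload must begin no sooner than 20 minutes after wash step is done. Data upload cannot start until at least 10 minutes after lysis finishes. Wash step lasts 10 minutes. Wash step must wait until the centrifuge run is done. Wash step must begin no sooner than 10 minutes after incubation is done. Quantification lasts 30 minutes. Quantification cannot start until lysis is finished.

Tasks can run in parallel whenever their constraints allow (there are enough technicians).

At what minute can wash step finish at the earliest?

Lysis waits on its own release at minute 20, so it starts at minute 20 and finishes at 20 + 55 = minute 75.
Incubation cannot begin until lysis (finishes minute 75). It runs from minute 75 to 75 + 40 = minute 115.
The centrifuge run waits on incubation (finishes minute 115), so it starts at minute 115 and finishes at 115 + 43 = minute 158.
For wash step: the centrifuge run (finishes minute 158); incubation (finishes minute 115, plus 10-minute gap → minute 125). Taking the maximum gives a start of minute 158, and it finishes at 158 + 10 = minute 168.

168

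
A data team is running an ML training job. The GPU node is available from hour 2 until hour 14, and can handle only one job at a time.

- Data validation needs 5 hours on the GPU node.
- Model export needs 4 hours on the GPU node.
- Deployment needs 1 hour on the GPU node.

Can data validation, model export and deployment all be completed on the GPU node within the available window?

The GPU node window is 14 − 2 = 12 hours.
Running back to back, the jobs need 5 + 4 + 1 = 10 hours on the GPU node.
Since 10 ≤ 12, they fit within the window.

Yes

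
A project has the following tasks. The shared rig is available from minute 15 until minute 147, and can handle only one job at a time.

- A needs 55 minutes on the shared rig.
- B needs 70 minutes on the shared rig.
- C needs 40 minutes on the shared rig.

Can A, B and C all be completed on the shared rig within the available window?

No

The shared rig window is 147 − 15 = 132 minutes.
Running back to back, the jobs need 55 + 70 + 40 = 165 minutes on the shared rig.
Since 165 > 132, they cannot all fit.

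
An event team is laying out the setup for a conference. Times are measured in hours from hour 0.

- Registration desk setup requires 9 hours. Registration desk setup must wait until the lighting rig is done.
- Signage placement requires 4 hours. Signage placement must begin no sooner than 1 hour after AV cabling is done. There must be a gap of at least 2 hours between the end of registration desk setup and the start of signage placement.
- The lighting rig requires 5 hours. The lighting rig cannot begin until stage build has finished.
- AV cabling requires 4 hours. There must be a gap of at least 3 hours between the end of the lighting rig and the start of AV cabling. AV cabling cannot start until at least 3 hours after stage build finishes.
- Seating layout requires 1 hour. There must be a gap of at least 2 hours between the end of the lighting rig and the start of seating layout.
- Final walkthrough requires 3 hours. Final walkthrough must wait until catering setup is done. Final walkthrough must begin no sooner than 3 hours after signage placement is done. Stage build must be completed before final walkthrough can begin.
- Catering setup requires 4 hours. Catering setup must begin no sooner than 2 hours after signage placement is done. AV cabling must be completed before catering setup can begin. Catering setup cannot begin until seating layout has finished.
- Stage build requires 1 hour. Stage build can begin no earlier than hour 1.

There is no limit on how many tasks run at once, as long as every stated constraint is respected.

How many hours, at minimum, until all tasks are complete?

Stage build cannot begin until its own release at hour 1. It runs from hour 1 to 1 + 1 = hour 2.
After stage build (finishes hour 2), the lighting rig can start at hour 2 and finishes at hour 7.
Registration desk setup cannot begin until the lighting rig (finishes hour 7). It runs from hour 7 to 7 + 9 = hour 16.
After the lighting rig (finishes hour 7, plus 2-hour gap → hour 9), seating layout can start at hour 9 and finishes at hour 10.
AV cabling has to wait for the lighting rig (finishes hour 7, plus 3-hour gap → hour 10); stage build (finishes hour 2, plus 3-hour gap → hour 5). The latest of these is hour 10, so AV cabling runs hour 10 to 10 + 4 = hour 14.
Signage placement has to wait for AV cabling (finishes hour 14, plus 1-hour gap → hour 15); registration desk setup (finishes hour 16, plus 2-hour gap → hour 18). The latest of these is hour 18, so signage placement runs hour 18 to 18 + 4 = hour 22.
For catering setup: signage placement (finishes hour 22, plus 2-hour gap → hour 24); AV cabling (finishes hour 14); seating layout (finishes hour 10). Taking the maximum gives a start of hour 24, and it finishes at 24 + 4 = hour 28.
For final walkthrough: catering setup (finishes hour 28); signage placement (finishes hour 22, plus 3-hour gap → hour 25); stage build (finishes hour 2). Taking the maximum gives a start of hour 28, and it finishes at 28 + 3 = hour 31.
All tasks are finished once the last one completes. Finish times: Stage build at 2, The lighting rig at 7, AV cabling at 14, Seating layout at 10, Registration desk setup at 16, Signage placement at 22, Catering setup at 28, Final walkthrough at 31. The latest is hour 31.

31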